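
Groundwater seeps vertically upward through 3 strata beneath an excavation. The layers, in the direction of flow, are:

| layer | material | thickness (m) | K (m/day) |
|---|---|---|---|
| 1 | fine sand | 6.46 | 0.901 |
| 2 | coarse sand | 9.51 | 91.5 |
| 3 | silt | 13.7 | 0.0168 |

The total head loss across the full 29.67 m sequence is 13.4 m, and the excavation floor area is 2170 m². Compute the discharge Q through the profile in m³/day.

Flow is perpendicular to layering, so the layers act in series and the equivalent K is the thickness-weighted harmonic mean.
Total thickness L = 6.46 + 9.51 + 13.7 = 29.67 m.
Σ(b_i/K_i) = 6.46/0.901 + 9.51/91.5 + 13.7/0.0168 = 822.7 d.
K_eq = L / Σ(b_i/K_i) = 29.67 / 822.7 = 0.03606 m/day.
Q = K_eq · A · (Δh/L) = 0.03606 × 2170 × (13.4/29.67) = 35.34 m³/day.

35.3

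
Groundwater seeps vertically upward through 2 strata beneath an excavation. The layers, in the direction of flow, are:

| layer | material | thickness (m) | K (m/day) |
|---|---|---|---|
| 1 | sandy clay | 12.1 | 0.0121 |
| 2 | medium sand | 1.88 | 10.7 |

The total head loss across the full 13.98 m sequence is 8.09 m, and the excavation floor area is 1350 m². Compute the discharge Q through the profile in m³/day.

10.9

Flow is perpendicular to layering, so the layers act in series and the equivalent K is the thickness-weighted harmonic mean.
Total thickness L = 12.1 + 1.88 = 13.98 m.
Σ(b_i/K_i) = 12.1/0.0121 + 1.88/10.7 = 1000 d.
K_eq = L / Σ(b_i/K_i) = 13.98 / 1000 = 0.01398 m/day.
Q = K_eq · A · (Δh/L) = 0.01398 × 1350 × (8.09/13.98) = 10.92 m³/day.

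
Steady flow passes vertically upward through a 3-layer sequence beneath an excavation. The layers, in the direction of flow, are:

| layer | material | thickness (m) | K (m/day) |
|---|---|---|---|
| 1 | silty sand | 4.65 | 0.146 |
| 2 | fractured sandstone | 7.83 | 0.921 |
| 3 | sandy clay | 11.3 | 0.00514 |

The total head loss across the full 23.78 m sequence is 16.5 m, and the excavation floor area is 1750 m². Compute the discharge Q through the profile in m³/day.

Flow is perpendicular to layering, so the layers act in series and the equivalent K is the thickness-weighted harmonic mean.
Total thickness L = 4.65 + 7.83 + 11.3 = 23.78 m.
Σ(b_i/K_i) = 4.65/0.146 + 7.83/0.921 + 11.3/0.00514 = 2239 d.
K_eq = L / Σ(b_i/K_i) = 23.78 / 2239 = 0.01062 m/day.
Q = K_eq · A · (Δh/L) = 0.01062 × 1750 × (16.5/23.78) = 12.90 m³/day.

12.9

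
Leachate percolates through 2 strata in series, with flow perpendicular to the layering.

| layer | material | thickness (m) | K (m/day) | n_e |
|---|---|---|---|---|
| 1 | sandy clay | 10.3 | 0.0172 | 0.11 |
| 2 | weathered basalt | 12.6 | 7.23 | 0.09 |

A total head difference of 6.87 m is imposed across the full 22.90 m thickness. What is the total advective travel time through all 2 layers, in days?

198

With flow normal to the layers, continuity requires the same specific discharge q through every layer.
Σ(b_i/K_i) = 10.3/0.0172 + 12.6/7.23 = 600.6 d.
q = Δh / Σ(b_i/K_i) = 6.87 / 600.6 = 0.01144 m/day.
In each layer the seepage velocity is v_i = q/n_i, so the layer transit time is t_i = b_i·n_i / q:
  layer 1 (sandy clay): t_1 = 10.3 × 0.11 / 0.01144 = 99.05 d
  layer 2 (weathered basalt): t_2 = 12.6 × 0.09 / 0.01144 = 99.14 d
Total t = Σ t_i = 198.2 days.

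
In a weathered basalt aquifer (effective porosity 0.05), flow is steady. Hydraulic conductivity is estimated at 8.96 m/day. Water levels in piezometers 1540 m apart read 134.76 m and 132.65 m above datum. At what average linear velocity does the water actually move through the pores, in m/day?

Hydraulic gradient i = (134.76 − 132.65) / 1540 = 2.11 / 1540 = 0.001370.
Darcy flux q = K · i = 8.960 × 0.001370 = 0.01228 m/day.
Seepage velocity v = q / n_e = 0.01228 / 0.05 = 0.2455 m/day.

0.246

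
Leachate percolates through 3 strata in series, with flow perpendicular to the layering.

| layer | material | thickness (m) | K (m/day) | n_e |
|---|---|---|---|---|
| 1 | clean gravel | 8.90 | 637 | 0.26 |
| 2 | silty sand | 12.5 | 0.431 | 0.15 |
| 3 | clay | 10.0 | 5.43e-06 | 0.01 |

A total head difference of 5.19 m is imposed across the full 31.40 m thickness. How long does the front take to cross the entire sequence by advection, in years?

With flow normal to the layers, continuity requires the same specific discharge q through every layer.
Σ(b_i/K_i) = 8.90/637 + 12.5/0.431 + 10.0/5.43e-06 = 1.842e+06 d.
q = Δh / Σ(b_i/K_i) = 5.19 / 1.842e+06 = 2.818e-06 m/day.
In each layer the seepage velocity is v_i = q/n_i, so the layer transit time is t_i = b_i·n_i / q:
  layer 1 (clean gravel): t_1 = 8.90 × 0.26 / 2.818e-06 = 8.211e+05 d
  layer 2 (silty sand): t_2 = 12.5 × 0.15 / 2.818e-06 = 6.653e+05 d
  layer 3 (clay): t_3 = 10.0 × 0.01 / 2.818e-06 = 35485 d
Total t = Σ t_i = 1.522e+06 days = 4167 years.

4170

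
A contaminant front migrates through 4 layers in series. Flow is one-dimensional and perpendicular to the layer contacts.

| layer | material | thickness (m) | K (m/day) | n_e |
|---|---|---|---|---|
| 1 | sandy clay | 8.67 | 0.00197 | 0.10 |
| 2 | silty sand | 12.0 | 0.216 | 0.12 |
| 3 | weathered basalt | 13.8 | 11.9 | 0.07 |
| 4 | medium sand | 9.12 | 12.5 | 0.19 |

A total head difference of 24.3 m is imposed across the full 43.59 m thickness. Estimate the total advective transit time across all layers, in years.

2.51

With flow normal to the layers, continuity requires the same specific discharge q through every layer.
Σ(b_i/K_i) = 8.67/0.00197 + 12.0/0.216 + 13.8/11.9 + 9.12/12.5 = 4458 d.
q = Δh / Σ(b_i/K_i) = 24.3 / 4458 = 0.005450 m/day.
In each layer the seepage velocity is v_i = q/n_i, so the layer transit time is t_i = b_i·n_i / q:
  layer 1 (sandy clay): t_1 = 8.67 × 0.10 / 0.005450 = 159.1 d
  layer 2 (silty sand): t_2 = 12.0 × 0.12 / 0.005450 = 264.2 d
  layer 3 (weathered basalt): t_3 = 13.8 × 0.07 / 0.005450 = 177.2 d
  layer 4 (medium sand): t_4 = 9.12 × 0.19 / 0.005450 = 317.9 d
Total t = Σ t_i = 918.4 days = 2.515 years.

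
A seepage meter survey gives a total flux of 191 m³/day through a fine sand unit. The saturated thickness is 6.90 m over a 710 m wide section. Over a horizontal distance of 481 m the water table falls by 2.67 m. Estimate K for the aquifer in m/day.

Cross-sectional area A = 710 × 6.90 = 4899 m².
Hydraulic gradient i = Δh / L = 2.67 / 481 = 0.005551.
From Q = K·A·i, K = Q / (A·i) = 191 / (4899 × 0.005551) = 7.024 m/day.

7.02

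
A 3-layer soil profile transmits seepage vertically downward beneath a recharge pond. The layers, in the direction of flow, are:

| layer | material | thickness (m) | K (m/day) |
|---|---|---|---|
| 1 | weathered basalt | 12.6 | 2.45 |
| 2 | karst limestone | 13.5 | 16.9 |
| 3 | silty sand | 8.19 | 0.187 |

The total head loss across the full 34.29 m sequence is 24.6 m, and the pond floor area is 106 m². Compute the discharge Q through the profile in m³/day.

Flow is perpendicular to layering, so the layers act in series and the equivalent K is the thickness-weighted harmonic mean.
Total thickness L = 12.6 + 13.5 + 8.19 = 34.29 m.
Σ(b_i/K_i) = 12.6/2.45 + 13.5/16.9 + 8.19/0.187 = 49.74 d.
K_eq = L / Σ(b_i/K_i) = 34.29 / 49.74 = 0.6894 m/day.
Q = K_eq · A · (Δh/L) = 0.6894 × 106 × (24.6/34.29) = 52.43 m³/day.

52.4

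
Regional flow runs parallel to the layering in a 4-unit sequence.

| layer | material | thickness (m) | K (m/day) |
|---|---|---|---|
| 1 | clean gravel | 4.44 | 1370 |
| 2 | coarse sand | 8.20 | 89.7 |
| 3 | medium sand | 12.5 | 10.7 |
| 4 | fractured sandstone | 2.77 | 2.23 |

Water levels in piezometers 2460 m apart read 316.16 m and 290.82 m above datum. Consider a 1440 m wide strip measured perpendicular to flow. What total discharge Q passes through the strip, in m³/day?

Flow is parallel to layering, so each bed carries its own Darcy discharge and the transmissivities add.
Σ(K_i·b_i) = 1370×4.44 + 89.7×8.20 + 10.7×12.5 + 2.23×2.77 = 6958 m²/day.
Hydraulic gradient i = (316.16 − 290.82) / 2460 = 25.34 / 2460 = 0.01030.
Q = Σ(K_i·b_i) · W · i = 6958 × 1440 × 0.01030 = 1.032e+05 m³/day.

103000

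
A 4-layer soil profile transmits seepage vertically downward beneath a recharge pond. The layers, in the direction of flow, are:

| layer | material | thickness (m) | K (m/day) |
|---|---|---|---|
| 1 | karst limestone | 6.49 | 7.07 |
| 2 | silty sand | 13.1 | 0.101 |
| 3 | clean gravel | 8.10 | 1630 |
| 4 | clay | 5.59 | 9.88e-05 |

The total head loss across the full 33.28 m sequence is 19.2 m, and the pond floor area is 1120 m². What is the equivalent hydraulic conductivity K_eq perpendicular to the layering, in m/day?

0.000587

Flow is perpendicular to layering, so the layers act in series and the equivalent K is the thickness-weighted harmonic mean.
Total thickness L = 6.49 + 13.1 + 8.10 + 5.59 = 33.28 m.
Σ(b_i/K_i) = 6.49/7.07 + 13.1/0.101 + 8.10/1630 + 5.59/9.88e-05 = 56710 d.
K_eq = L / Σ(b_i/K_i) = 33.28 / 56710 = 0.0005868 m/day.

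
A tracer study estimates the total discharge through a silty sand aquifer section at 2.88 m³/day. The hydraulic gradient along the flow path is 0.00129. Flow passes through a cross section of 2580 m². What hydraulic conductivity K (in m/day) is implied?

Hydraulic gradient i = 0.00129.
From Q = K·A·i, K = Q / (A·i) = 2.88 / (2580 × 0.001290) = 0.8653 m/day.

0.865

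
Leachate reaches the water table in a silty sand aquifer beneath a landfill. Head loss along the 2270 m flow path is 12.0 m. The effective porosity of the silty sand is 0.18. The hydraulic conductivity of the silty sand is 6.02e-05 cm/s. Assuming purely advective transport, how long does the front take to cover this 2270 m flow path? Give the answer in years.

4070

Convert K: 6.02e-05 cm/s × 864 = 0.05201 m/day.
Hydraulic gradient i = Δh / L = 12.0 / 2270 = 0.005286.
Darcy flux q = K · i = 0.05201 × 0.005286 = 0.0002750 m/day.
Seepage velocity v = q / n_e = 0.0002750 / 0.18 = 0.001528 m/day.
Travel time t = L / v = 2270 / 0.001528 = 1.486e+06 days = 4069 years.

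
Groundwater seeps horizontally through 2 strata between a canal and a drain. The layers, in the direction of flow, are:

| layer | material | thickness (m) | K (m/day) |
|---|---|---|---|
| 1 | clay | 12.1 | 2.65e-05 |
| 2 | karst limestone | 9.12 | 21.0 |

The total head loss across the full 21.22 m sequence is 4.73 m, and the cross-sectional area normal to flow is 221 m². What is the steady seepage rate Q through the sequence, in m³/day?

Flow is perpendicular to layering, so the layers act in series and the equivalent K is the thickness-weighted harmonic mean.
Total thickness L = 12.1 + 9.12 = 21.22 m.
Σ(b_i/K_i) = 12.1/2.65e-05 + 9.12/21.0 = 4.566e+05 d.
K_eq = L / Σ(b_i/K_i) = 21.22 / 4.566e+05 = 4.647e-05 m/day.
Q = K_eq · A · (Δh/L) = 4.647e-05 × 221 × (4.73/21.22) = 0.002289 m³/day.

0.00229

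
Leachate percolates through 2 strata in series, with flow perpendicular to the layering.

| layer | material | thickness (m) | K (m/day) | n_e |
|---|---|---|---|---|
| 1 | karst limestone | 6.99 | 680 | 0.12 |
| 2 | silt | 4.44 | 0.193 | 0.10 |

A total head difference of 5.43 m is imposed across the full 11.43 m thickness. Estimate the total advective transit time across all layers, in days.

With flow normal to the layers, continuity requires the same specific discharge q through every layer.
Σ(b_i/K_i) = 6.99/680 + 4.44/0.193 = 23.02 d.
q = Δh / Σ(b_i/K_i) = 5.43 / 23.02 = 0.2359 m/day.
In each layer the seepage velocity is v_i = q/n_i, so the layer transit time is t_i = b_i·n_i / q:
  layer 1 (karst limestone): t_1 = 6.99 × 0.12 / 0.2359 = 3.555 d
  layer 2 (silt): t_2 = 4.44 × 0.10 / 0.2359 = 1.882 d
Total t = Σ t_i = 5.437 days.

5.44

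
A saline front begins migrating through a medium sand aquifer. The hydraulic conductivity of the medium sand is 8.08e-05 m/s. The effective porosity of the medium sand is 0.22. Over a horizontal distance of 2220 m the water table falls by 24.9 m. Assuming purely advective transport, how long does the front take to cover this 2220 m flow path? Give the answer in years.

Convert K: 8.08e-05 m/s × 86400 = 6.981 m/day.
Hydraulic gradient i = Δh / L = 24.9 / 2220 = 0.01122.
Darcy flux q = K · i = 6.981 × 0.01122 = 0.07830 m/day.
Seepage velocity v = q / n_e = 0.07830 / 0.22 = 0.3559 m/day.
Travel time t = L / v = 2220 / 0.3559 = 6237 days = 17.08 years.

17.1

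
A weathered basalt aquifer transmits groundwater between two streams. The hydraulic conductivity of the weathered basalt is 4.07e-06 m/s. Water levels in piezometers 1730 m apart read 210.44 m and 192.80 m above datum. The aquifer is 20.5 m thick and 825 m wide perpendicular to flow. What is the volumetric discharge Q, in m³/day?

60.6

Convert K: 4.07e-06 m/s × 86400 = 0.3516 m/day.
Cross-sectional area A = 825 × 20.5 = 16912 m².
Hydraulic gradient i = (210.44 − 192.80) / 1730 = 17.64 / 1730 = 0.01020.
Darcy's law: Q = K · A · i = 0.3516 × 16912 × 0.01020 = 60.64 m³/day.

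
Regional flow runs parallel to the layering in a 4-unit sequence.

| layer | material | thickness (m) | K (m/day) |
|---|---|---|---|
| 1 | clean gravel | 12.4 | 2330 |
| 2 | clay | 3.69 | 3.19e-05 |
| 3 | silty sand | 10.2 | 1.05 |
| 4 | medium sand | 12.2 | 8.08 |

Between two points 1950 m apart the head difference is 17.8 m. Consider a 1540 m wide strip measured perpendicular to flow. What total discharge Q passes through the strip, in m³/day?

Flow is parallel to layering, so each bed carries its own Darcy discharge and the transmissivities add.
Σ(K_i·b_i) = 2330×12.4 + 3.19e-05×3.69 + 1.05×10.2 + 8.08×12.2 = 29001 m²/day.
Hydraulic gradient i = Δh / L = 17.8 / 1950 = 0.009128.
Q = Σ(K_i·b_i) · W · i = 29001 × 1540 × 0.009128 = 4.077e+05 m³/day.

408000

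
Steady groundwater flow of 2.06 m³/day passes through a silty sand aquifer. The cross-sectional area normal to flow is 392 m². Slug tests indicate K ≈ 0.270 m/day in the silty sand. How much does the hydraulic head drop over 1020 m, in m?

19.9

From Q = K·A·i, i = Q / (K·A) = 2.06 / (0.2700 × 392.0) = 0.01946.
Head loss Δh = i · L = 0.01946 × 1020 = 19.85 m.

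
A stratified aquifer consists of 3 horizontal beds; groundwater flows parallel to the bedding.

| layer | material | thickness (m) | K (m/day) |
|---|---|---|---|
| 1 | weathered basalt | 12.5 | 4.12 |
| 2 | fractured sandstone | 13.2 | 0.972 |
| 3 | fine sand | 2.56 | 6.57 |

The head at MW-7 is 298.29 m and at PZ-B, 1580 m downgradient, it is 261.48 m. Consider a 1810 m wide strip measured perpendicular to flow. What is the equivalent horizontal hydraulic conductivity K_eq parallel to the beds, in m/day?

2.87

Flow is parallel to layering, so each bed carries its own Darcy discharge and the transmissivities add.
Σ(K_i·b_i) = 4.12×12.5 + 0.972×13.2 + 6.57×2.56 = 81.15 m²/day.
Total thickness b = 28.26 m, so K_eq = Σ(K_i·b_i)/b = 2.872 m/day.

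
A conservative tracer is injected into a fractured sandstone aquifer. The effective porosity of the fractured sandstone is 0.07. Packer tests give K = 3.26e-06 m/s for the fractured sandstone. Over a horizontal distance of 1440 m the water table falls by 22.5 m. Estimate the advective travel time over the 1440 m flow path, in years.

62.7

Convert K: 3.26e-06 m/s × 86400 = 0.2817 m/day.
Hydraulic gradient i = Δh / L = 22.5 / 1440 = 0.01562.
Darcy flux q = K · i = 0.2817 × 0.01562 = 0.004401 m/day.
Seepage velocity v = q / n_e = 0.004401 / 0.07 = 0.06287 m/day.
Travel time t = L / v = 1440 / 0.06287 = 22904 days = 62.71 years.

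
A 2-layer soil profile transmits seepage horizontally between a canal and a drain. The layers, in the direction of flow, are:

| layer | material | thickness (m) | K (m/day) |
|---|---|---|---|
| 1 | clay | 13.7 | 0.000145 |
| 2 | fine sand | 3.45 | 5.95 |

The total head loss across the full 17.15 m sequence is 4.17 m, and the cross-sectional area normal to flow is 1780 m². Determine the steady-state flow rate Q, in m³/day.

0.0786

Flow is perpendicular to layering, so the layers act in series and the equivalent K is the thickness-weighted harmonic mean.
Total thickness L = 13.7 + 3.45 = 17.15 m.
Σ(b_i/K_i) = 13.7/0.000145 + 3.45/5.95 = 94483 d.
K_eq = L / Σ(b_i/K_i) = 17.15 / 94483 = 0.0001815 m/day.
Q = K_eq · A · (Δh/L) = 0.0001815 × 1780 × (4.17/17.15) = 0.07856 m³/day.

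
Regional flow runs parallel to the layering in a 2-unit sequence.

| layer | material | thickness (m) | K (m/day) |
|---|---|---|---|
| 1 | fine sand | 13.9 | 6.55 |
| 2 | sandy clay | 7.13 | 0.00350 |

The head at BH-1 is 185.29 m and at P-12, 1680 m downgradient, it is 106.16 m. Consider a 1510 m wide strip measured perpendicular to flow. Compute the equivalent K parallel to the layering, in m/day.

Flow is parallel to layering, so each bed carries its own Darcy discharge and the transmissivities add.
Σ(K_i·b_i) = 6.55×13.9 + 0.00350×7.13 = 91.07 m²/day.
Total thickness b = 21.03 m, so K_eq = Σ(K_i·b_i)/b = 4.330 m/day.

4.33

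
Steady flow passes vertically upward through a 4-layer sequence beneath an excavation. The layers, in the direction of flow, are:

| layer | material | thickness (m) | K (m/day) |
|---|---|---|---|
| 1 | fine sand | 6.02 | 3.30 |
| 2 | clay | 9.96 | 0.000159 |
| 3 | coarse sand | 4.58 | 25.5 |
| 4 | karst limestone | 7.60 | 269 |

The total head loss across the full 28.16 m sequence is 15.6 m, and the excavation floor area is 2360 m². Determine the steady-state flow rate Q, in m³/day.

Flow is perpendicular to layering, so the layers act in series and the equivalent K is the thickness-weighted harmonic mean.
Total thickness L = 6.02 + 9.96 + 4.58 + 7.60 = 28.16 m.
Σ(b_i/K_i) = 6.02/3.30 + 9.96/0.000159 + 4.58/25.5 + 7.60/269 = 62644 d.
K_eq = L / Σ(b_i/K_i) = 28.16 / 62644 = 0.0004495 m/day.
Q = K_eq · A · (Δh/L) = 0.0004495 × 2360 × (15.6/28.16) = 0.5877 m³/day.

0.588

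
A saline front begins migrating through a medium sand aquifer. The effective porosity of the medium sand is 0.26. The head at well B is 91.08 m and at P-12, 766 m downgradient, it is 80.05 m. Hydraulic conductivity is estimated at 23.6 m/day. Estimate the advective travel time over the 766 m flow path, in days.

Hydraulic gradient i = (91.08 − 80.05) / 766 = 11.03 / 766 = 0.01440.
Darcy flux q = K · i = 23.60 × 0.01440 = 0.3398 m/day.
Seepage velocity v = q / n_e = 0.3398 / 0.26 = 1.307 m/day.
Travel time t = L / v = 766 / 1.307 = 586.1 days.

586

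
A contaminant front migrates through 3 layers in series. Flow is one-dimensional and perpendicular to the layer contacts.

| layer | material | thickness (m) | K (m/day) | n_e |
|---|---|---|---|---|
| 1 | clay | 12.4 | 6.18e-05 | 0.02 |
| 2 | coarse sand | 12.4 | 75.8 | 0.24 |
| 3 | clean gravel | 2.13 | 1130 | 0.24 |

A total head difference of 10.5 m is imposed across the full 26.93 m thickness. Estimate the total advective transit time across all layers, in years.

195

With flow normal to the layers, continuity requires the same specific discharge q through every layer.
Σ(b_i/K_i) = 12.4/6.18e-05 + 12.4/75.8 + 2.13/1130 = 2.006e+05 d.
q = Δh / Σ(b_i/K_i) = 10.5 / 2.006e+05 = 5.233e-05 m/day.
In each layer the seepage velocity is v_i = q/n_i, so the layer transit time is t_i = b_i·n_i / q:
  layer 1 (clay): t_1 = 12.4 × 0.02 / 5.233e-05 = 4739 d
  layer 2 (coarse sand): t_2 = 12.4 × 0.24 / 5.233e-05 = 56869 d
  layer 3 (clean gravel): t_3 = 2.13 × 0.24 / 5.233e-05 = 9769 d
Total t = Σ t_i = 71377 days = 195.4 years.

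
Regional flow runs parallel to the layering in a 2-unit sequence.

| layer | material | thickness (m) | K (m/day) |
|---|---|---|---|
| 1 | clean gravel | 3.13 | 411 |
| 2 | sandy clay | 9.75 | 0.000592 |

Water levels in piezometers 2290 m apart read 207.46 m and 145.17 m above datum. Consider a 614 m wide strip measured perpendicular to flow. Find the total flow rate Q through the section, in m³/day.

21500

Flow is parallel to layering, so each bed carries its own Darcy discharge and the transmissivities add.
Σ(K_i·b_i) = 411×3.13 + 0.000592×9.75 = 1286 m²/day.
Hydraulic gradient i = (207.46 − 145.17) / 2290 = 62.29 / 2290 = 0.02720.
Q = Σ(K_i·b_i) · W · i = 1286 × 614 × 0.02720 = 21485 m³/day.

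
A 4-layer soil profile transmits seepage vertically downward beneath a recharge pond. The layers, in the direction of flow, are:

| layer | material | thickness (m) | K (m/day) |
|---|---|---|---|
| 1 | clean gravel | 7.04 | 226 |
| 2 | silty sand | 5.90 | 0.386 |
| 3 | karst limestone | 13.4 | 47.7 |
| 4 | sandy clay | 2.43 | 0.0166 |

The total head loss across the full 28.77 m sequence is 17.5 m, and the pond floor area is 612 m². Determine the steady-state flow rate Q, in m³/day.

Flow is perpendicular to layering, so the layers act in series and the equivalent K is the thickness-weighted harmonic mean.
Total thickness L = 7.04 + 5.90 + 13.4 + 2.43 = 28.77 m.
Σ(b_i/K_i) = 7.04/226 + 5.90/0.386 + 13.4/47.7 + 2.43/0.0166 = 162.0 d.
K_eq = L / Σ(b_i/K_i) = 28.77 / 162.0 = 0.1776 m/day.
Q = K_eq · A · (Δh/L) = 0.1776 × 612 × (17.5/28.77) = 66.12 m³/day.

66.1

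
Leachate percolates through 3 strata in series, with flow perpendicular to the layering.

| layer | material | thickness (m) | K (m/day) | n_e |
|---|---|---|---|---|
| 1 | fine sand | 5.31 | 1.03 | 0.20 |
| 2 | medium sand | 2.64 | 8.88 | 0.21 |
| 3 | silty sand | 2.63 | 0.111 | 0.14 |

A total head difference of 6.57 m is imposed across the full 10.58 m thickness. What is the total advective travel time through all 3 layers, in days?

8.80

With flow normal to the layers, continuity requires the same specific discharge q through every layer.
Σ(b_i/K_i) = 5.31/1.03 + 2.64/8.88 + 2.63/0.111 = 29.15 d.
q = Δh / Σ(b_i/K_i) = 6.57 / 29.15 = 0.2254 m/day.
In each layer the seepage velocity is v_i = q/n_i, so the layer transit time is t_i = b_i·n_i / q:
  layer 1 (fine sand): t_1 = 5.31 × 0.20 / 0.2254 = 4.711 d
  layer 2 (medium sand): t_2 = 2.64 × 0.21 / 0.2254 = 2.459 d
  layer 3 (silty sand): t_3 = 2.63 × 0.14 / 0.2254 = 1.633 d
Total t = Σ t_i = 8.804 days.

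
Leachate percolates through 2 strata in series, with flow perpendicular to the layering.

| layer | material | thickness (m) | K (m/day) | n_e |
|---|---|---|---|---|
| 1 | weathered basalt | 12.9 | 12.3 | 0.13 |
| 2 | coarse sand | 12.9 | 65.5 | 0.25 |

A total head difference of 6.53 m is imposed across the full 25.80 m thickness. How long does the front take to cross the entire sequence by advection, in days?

With flow normal to the layers, continuity requires the same specific discharge q through every layer.
Σ(b_i/K_i) = 12.9/12.3 + 12.9/65.5 = 1.246 d.
q = Δh / Σ(b_i/K_i) = 6.53 / 1.246 = 5.242 m/day.
In each layer the seepage velocity is v_i = q/n_i, so the layer transit time is t_i = b_i·n_i / q:
  layer 1 (weathered basalt): t_1 = 12.9 × 0.13 / 5.242 = 0.3199 d
  layer 2 (coarse sand): t_2 = 12.9 × 0.25 / 5.242 = 0.6152 d
Total t = Σ t_i = 0.9352 days.

0.935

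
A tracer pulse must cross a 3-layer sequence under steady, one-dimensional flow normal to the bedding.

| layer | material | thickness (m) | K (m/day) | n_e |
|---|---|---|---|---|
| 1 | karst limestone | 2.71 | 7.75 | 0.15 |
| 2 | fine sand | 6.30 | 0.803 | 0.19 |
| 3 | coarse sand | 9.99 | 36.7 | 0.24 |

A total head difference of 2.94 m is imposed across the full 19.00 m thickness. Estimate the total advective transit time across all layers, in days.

With flow normal to the layers, continuity requires the same specific discharge q through every layer.
Σ(b_i/K_i) = 2.71/7.75 + 6.30/0.803 + 9.99/36.7 = 8.467 d.
q = Δh / Σ(b_i/K_i) = 2.94 / 8.467 = 0.3472 m/day.
In each layer the seepage velocity is v_i = q/n_i, so the layer transit time is t_i = b_i·n_i / q:
  layer 1 (karst limestone): t_1 = 2.71 × 0.15 / 0.3472 = 1.171 d
  layer 2 (fine sand): t_2 = 6.30 × 0.19 / 0.3472 = 3.447 d
  layer 3 (coarse sand): t_3 = 9.99 × 0.24 / 0.3472 = 6.905 d
Total t = Σ t_i = 11.52 days.

11.5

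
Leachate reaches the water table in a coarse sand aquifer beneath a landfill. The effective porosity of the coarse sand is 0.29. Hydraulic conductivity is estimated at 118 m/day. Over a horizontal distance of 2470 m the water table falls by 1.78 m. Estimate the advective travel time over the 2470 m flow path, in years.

Hydraulic gradient i = Δh / L = 1.78 / 2470 = 0.0007206.
Darcy flux q = K · i = 118.0 × 0.0007206 = 0.08504 m/day.
Seepage velocity v = q / n_e = 0.08504 / 0.29 = 0.2932 m/day.
Travel time t = L / v = 2470 / 0.2932 = 8423 days = 23.06 years.

23.1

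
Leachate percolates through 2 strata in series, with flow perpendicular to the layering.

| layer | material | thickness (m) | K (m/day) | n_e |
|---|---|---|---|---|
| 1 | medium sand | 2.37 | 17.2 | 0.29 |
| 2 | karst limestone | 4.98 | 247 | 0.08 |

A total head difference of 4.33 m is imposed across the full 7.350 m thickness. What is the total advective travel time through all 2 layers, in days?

0.0396

With flow normal to the layers, continuity requires the same specific discharge q through every layer.
Σ(b_i/K_i) = 2.37/17.2 + 4.98/247 = 0.1580 d.
q = Δh / Σ(b_i/K_i) = 4.33 / 0.1580 = 27.41 m/day.
In each layer the seepage velocity is v_i = q/n_i, so the layer transit time is t_i = b_i·n_i / q:
  layer 1 (medium sand): t_1 = 2.37 × 0.29 / 27.41 = 0.02507 d
  layer 2 (karst limestone): t_2 = 4.98 × 0.08 / 27.41 = 0.01453 d
Total t = Σ t_i = 0.03960 days.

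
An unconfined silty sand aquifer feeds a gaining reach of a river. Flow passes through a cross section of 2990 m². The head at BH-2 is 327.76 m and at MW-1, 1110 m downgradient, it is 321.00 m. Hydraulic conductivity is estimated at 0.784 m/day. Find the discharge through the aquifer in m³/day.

Hydraulic gradient i = (327.76 − 321.00) / 1110 = 6.76 / 1110 = 0.006090.
Darcy's law: Q = K · A · i = 0.7840 × 2990 × 0.006090 = 14.28 m³/day.

14.3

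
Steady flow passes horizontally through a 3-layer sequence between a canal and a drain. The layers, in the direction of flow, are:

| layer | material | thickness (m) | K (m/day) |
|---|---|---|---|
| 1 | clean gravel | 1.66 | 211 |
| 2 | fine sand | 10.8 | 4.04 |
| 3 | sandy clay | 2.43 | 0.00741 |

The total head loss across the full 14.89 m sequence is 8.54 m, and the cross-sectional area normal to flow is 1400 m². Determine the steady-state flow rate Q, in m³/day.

36.2

Flow is perpendicular to layering, so the layers act in series and the equivalent K is the thickness-weighted harmonic mean.
Total thickness L = 1.66 + 10.8 + 2.43 = 14.89 m.
Σ(b_i/K_i) = 1.66/211 + 10.8/4.04 + 2.43/0.00741 = 330.6 d.
K_eq = L / Σ(b_i/K_i) = 14.89 / 330.6 = 0.04504 m/day.
Q = K_eq · A · (Δh/L) = 0.04504 × 1400 × (8.54/14.89) = 36.16 m³/day.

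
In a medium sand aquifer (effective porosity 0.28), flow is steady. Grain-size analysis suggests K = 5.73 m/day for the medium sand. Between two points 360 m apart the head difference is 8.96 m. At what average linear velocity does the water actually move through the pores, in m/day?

Hydraulic gradient i = Δh / L = 8.96 / 360 = 0.02489.
Darcy flux q = K · i = 5.730 × 0.02489 = 0.1426 m/day.
Seepage velocity v = q / n_e = 0.1426 / 0.28 = 0.5093 m/day.

0.509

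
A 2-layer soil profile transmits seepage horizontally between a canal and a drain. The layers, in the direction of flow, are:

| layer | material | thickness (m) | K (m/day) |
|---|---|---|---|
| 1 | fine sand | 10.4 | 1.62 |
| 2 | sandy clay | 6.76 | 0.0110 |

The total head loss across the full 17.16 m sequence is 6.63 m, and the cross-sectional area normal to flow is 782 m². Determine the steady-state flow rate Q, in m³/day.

8.35

Flow is perpendicular to layering, so the layers act in series and the equivalent K is the thickness-weighted harmonic mean.
Total thickness L = 10.4 + 6.76 = 17.16 m.
Σ(b_i/K_i) = 10.4/1.62 + 6.76/0.0110 = 621.0 d.
K_eq = L / Σ(b_i/K_i) = 17.16 / 621.0 = 0.02763 m/day.
Q = K_eq · A · (Δh/L) = 0.02763 × 782 × (6.63/17.16) = 8.349 m³/day.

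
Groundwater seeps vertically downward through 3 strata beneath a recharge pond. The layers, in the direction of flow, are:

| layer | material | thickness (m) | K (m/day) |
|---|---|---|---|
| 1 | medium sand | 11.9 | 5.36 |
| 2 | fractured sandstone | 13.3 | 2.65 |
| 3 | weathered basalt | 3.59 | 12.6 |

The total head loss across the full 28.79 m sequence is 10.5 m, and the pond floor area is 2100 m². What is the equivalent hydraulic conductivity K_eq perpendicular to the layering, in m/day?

3.83

Flow is perpendicular to layering, so the layers act in series and the equivalent K is the thickness-weighted harmonic mean.
Total thickness L = 11.9 + 13.3 + 3.59 = 28.79 m.
Σ(b_i/K_i) = 11.9/5.36 + 13.3/2.65 + 3.59/12.6 = 7.524 d.
K_eq = L / Σ(b_i/K_i) = 28.79 / 7.524 = 3.826 m/day.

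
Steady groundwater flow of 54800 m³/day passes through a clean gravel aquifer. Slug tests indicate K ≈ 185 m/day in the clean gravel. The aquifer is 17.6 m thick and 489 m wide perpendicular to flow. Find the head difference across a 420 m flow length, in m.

14.5

Cross-sectional area A = 489 × 17.6 = 8606 m².
From Q = K·A·i, i = Q / (K·A) = 54800 / (185.0 × 8606) = 0.03442.
Head loss Δh = i · L = 0.03442 × 420 = 14.46 m.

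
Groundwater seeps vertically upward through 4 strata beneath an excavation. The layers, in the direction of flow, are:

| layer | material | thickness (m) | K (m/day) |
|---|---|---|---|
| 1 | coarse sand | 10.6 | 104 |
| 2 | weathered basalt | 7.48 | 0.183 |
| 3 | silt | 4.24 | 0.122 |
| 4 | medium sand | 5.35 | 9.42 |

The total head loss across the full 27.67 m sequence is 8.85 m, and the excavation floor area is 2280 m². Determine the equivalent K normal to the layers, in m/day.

0.363

Flow is perpendicular to layering, so the layers act in series and the equivalent K is the thickness-weighted harmonic mean.
Total thickness L = 10.6 + 7.48 + 4.24 + 5.35 = 27.67 m.
Σ(b_i/K_i) = 10.6/104 + 7.48/0.183 + 4.24/0.122 + 5.35/9.42 = 76.30 d.
K_eq = L / Σ(b_i/K_i) = 27.67 / 76.30 = 0.3627 m/day.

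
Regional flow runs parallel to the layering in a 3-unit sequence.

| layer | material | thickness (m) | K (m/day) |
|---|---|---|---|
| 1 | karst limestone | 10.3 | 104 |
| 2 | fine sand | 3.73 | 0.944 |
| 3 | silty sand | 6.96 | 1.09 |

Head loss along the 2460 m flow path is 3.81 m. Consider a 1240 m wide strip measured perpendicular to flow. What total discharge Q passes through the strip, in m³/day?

2080

Flow is parallel to layering, so each bed carries its own Darcy discharge and the transmissivities add.
Σ(K_i·b_i) = 104×10.3 + 0.944×3.73 + 1.09×6.96 = 1082 m²/day.
Hydraulic gradient i = Δh / L = 3.81 / 2460 = 0.001549.
Q = Σ(K_i·b_i) · W · i = 1082 × 1240 × 0.001549 = 2079 m³/day.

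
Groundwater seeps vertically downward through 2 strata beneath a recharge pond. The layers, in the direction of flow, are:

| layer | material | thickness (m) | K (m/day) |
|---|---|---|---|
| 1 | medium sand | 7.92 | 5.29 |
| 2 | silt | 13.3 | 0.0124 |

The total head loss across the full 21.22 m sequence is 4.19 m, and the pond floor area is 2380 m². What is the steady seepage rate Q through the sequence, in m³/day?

Flow is perpendicular to layering, so the layers act in series and the equivalent K is the thickness-weighted harmonic mean.
Total thickness L = 7.92 + 13.3 = 21.22 m.
Σ(b_i/K_i) = 7.92/5.29 + 13.3/0.0124 = 1074 d.
K_eq = L / Σ(b_i/K_i) = 21.22 / 1074 = 0.01976 m/day.
Q = K_eq · A · (Δh/L) = 0.01976 × 2380 × (4.19/21.22) = 9.284 m³/day.

9.28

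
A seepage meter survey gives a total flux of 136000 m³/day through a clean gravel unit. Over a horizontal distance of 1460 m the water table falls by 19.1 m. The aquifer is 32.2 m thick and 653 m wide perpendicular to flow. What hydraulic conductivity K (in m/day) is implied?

Cross-sectional area A = 653 × 32.2 = 21027 m².
Hydraulic gradient i = Δh / L = 19.1 / 1460 = 0.01308.
From Q = K·A·i, K = Q / (A·i) = 136000 / (21027 × 0.01308) = 494.4 m/day.

494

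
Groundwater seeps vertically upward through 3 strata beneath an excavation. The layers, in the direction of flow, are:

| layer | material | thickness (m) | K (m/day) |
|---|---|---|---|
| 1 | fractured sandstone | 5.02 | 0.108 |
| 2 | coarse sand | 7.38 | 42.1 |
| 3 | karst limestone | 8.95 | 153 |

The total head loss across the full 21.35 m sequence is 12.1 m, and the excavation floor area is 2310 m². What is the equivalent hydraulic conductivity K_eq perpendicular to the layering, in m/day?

0.457

Flow is perpendicular to layering, so the layers act in series and the equivalent K is the thickness-weighted harmonic mean.
Total thickness L = 5.02 + 7.38 + 8.95 = 21.35 m.
Σ(b_i/K_i) = 5.02/0.108 + 7.38/42.1 + 8.95/153 = 46.72 d.
K_eq = L / Σ(b_i/K_i) = 21.35 / 46.72 = 0.4570 m/day.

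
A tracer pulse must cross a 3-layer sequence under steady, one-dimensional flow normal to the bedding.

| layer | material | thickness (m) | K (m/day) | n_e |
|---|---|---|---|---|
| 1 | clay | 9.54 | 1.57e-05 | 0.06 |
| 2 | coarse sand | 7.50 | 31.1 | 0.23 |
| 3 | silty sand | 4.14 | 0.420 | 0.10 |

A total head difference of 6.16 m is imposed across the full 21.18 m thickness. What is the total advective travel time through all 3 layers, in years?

With flow normal to the layers, continuity requires the same specific discharge q through every layer.
Σ(b_i/K_i) = 9.54/1.57e-05 + 7.50/31.1 + 4.14/0.420 = 6.077e+05 d.
q = Δh / Σ(b_i/K_i) = 6.16 / 6.077e+05 = 1.014e-05 m/day.
In each layer the seepage velocity is v_i = q/n_i, so the layer transit time is t_i = b_i·n_i / q:
  layer 1 (clay): t_1 = 9.54 × 0.06 / 1.014e-05 = 56464 d
  layer 2 (coarse sand): t_2 = 7.50 × 0.23 / 1.014e-05 = 1.702e+05 d
  layer 3 (silty sand): t_3 = 4.14 × 0.10 / 1.014e-05 = 40839 d
Total t = Σ t_i = 2.675e+05 days = 732.3 years.

732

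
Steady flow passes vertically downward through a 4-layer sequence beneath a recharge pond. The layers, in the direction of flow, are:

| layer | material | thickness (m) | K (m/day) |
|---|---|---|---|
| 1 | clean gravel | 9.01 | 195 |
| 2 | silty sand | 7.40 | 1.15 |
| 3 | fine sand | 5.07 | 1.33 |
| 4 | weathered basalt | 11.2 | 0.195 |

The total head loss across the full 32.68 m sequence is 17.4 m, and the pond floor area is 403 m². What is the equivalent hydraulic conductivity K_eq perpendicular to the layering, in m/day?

0.483

Flow is perpendicular to layering, so the layers act in series and the equivalent K is the thickness-weighted harmonic mean.
Total thickness L = 9.01 + 7.40 + 5.07 + 11.2 = 32.68 m.
Σ(b_i/K_i) = 9.01/195 + 7.40/1.15 + 5.07/1.33 + 11.2/0.195 = 67.73 d.
K_eq = L / Σ(b_i/K_i) = 32.68 / 67.73 = 0.4825 m/day.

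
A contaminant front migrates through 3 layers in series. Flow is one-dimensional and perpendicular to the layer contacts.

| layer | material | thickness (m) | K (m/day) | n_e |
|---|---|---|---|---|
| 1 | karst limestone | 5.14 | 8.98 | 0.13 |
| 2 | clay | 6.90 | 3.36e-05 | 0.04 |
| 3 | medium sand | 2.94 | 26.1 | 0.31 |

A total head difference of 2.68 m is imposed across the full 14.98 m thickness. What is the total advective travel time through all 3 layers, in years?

With flow normal to the layers, continuity requires the same specific discharge q through every layer.
Σ(b_i/K_i) = 5.14/8.98 + 6.90/3.36e-05 + 2.94/26.1 = 2.054e+05 d.
q = Δh / Σ(b_i/K_i) = 2.68 / 2.054e+05 = 1.305e-05 m/day.
In each layer the seepage velocity is v_i = q/n_i, so the layer transit time is t_i = b_i·n_i / q:
  layer 1 (karst limestone): t_1 = 5.14 × 0.13 / 1.305e-05 = 51202 d
  layer 2 (clay): t_2 = 6.90 × 0.04 / 1.305e-05 = 21149 d
  layer 3 (medium sand): t_3 = 2.94 × 0.31 / 1.305e-05 = 69837 d
Total t = Σ t_i = 1.422e+05 days = 389.3 years.

389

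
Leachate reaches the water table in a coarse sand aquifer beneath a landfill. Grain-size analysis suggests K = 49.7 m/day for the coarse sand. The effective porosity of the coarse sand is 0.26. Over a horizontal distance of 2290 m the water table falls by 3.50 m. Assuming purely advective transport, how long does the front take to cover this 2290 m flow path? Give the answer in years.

21.5

Hydraulic gradient i = Δh / L = 3.50 / 2290 = 0.001528.
Darcy flux q = K · i = 49.70 × 0.001528 = 0.07596 m/day.
Seepage velocity v = q / n_e = 0.07596 / 0.26 = 0.2922 m/day.
Travel time t = L / v = 2290 / 0.2922 = 7838 days = 21.46 years.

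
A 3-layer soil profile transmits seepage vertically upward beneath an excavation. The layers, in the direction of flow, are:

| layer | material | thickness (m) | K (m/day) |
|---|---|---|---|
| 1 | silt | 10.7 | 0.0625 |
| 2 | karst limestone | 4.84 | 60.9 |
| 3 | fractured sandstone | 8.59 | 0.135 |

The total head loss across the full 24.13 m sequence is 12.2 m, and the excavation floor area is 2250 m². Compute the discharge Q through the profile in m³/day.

117

Flow is perpendicular to layering, so the layers act in series and the equivalent K is the thickness-weighted harmonic mean.
Total thickness L = 10.7 + 4.84 + 8.59 = 24.13 m.
Σ(b_i/K_i) = 10.7/0.0625 + 4.84/60.9 + 8.59/0.135 = 234.9 d.
K_eq = L / Σ(b_i/K_i) = 24.13 / 234.9 = 0.1027 m/day.
Q = K_eq · A · (Δh/L) = 0.1027 × 2250 × (12.2/24.13) = 116.9 m³/day.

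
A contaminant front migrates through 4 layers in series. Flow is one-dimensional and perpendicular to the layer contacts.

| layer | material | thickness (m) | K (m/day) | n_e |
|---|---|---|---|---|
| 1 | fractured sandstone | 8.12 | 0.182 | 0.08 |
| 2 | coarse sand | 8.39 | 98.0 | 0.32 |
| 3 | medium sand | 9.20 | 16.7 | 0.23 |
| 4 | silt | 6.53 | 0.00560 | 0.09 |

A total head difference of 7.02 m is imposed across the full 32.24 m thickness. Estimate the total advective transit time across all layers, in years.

2.85

With flow normal to the layers, continuity requires the same specific discharge q through every layer.
Σ(b_i/K_i) = 8.12/0.182 + 8.39/98.0 + 9.20/16.7 + 6.53/0.00560 = 1211 d.
q = Δh / Σ(b_i/K_i) = 7.02 / 1211 = 0.005795 m/day.
In each layer the seepage velocity is v_i = q/n_i, so the layer transit time is t_i = b_i·n_i / q:
  layer 1 (fractured sandstone): t_1 = 8.12 × 0.08 / 0.005795 = 112.1 d
  layer 2 (coarse sand): t_2 = 8.39 × 0.32 / 0.005795 = 463.3 d
  layer 3 (medium sand): t_3 = 9.20 × 0.23 / 0.005795 = 365.1 d
  layer 4 (silt): t_4 = 6.53 × 0.09 / 0.005795 = 101.4 d
Total t = Σ t_i = 1042 days = 2.853 years.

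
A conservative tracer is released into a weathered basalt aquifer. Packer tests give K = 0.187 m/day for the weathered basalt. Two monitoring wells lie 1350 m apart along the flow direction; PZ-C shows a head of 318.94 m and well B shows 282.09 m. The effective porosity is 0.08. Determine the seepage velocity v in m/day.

Hydraulic gradient i = (318.94 − 282.09) / 1350 = 36.85 / 1350 = 0.02730.
Darcy flux q = K · i = 0.1870 × 0.02730 = 0.005104 m/day.
Seepage velocity v = q / n_e = 0.005104 / 0.08 = 0.06381 m/day.

0.0638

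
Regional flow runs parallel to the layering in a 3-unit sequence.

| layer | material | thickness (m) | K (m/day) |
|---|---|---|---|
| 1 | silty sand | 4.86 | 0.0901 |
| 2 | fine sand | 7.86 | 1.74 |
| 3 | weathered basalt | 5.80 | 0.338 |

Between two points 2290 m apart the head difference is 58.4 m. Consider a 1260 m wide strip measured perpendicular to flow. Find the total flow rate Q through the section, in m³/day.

Flow is parallel to layering, so each bed carries its own Darcy discharge and the transmissivities add.
Σ(K_i·b_i) = 0.0901×4.86 + 1.74×7.86 + 0.338×5.80 = 16.07 m²/day.
Hydraulic gradient i = Δh / L = 58.4 / 2290 = 0.02550.
Q = Σ(K_i·b_i) · W · i = 16.07 × 1260 × 0.02550 = 516.5 m³/day.

517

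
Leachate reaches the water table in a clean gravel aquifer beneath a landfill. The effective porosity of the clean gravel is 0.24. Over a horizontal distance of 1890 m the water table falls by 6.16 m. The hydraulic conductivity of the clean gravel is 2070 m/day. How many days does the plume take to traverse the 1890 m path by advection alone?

67.2

Hydraulic gradient i = Δh / L = 6.16 / 1890 = 0.003259.
Darcy flux q = K · i = 2070 × 0.003259 = 6.747 m/day.
Seepage velocity v = q / n_e = 6.747 / 0.24 = 28.11 m/day.
Travel time t = L / v = 1890 / 28.11 = 67.23 days.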